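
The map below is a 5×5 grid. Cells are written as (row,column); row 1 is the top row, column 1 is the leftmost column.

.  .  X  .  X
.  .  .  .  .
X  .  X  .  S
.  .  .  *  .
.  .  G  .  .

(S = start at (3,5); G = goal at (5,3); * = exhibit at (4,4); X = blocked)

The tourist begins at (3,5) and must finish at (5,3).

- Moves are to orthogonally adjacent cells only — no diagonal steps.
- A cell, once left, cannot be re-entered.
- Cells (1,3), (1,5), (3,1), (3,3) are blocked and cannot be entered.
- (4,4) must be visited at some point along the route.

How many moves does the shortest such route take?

Any route passes through (4,4) somewhere between (3,5) and (5,3). Summing Manhattan distances along the two legs ((3,5) → (4,4) → (5,3)) gives a lower bound of 2 + 2 = 4 moves.
A route of 4 moves achieves this: (3,5) → (4,5) → (4,4) → (5,4) → (5,3).
Since 4 matches the lower bound, it is optimal.

4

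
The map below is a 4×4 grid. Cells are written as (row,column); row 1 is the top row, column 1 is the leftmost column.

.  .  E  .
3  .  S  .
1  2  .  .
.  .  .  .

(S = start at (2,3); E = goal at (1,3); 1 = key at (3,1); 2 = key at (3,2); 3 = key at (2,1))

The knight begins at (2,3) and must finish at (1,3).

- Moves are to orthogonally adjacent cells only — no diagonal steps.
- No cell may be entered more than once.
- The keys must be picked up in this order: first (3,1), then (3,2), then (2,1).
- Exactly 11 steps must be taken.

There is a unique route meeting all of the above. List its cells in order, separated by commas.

The waypoints must appear in the order (3,1), (3,2), (2,1), with no cell reused.
Route from (2,3): down 2 to (4,3), left 2 to (4,1), up 1 to (3,1), right 1 to (3,2), up 1 to (2,2), left 1 to (2,1), up 1 to (1,1), right 2 to (1,3) — 11 moves in all.
Check: order respected (1 at step 5, 2 at step 6, 3 at step 8); 11 moves as required.

(2,3), (3,3), (4,3), (4,2), (4,1), (3,1), (3,2), (2,2), (2,1), (1,1), (1,2), (1,3)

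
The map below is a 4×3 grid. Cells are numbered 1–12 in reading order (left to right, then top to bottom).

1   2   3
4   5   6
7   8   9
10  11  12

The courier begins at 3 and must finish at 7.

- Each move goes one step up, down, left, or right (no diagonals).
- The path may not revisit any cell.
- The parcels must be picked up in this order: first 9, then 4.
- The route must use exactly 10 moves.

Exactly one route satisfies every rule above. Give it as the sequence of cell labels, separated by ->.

The waypoints must appear in the order 9, 4, with no cell reused.
Route from 3: down 3 to 12, left 1 to 11, up 3 to 2, left 1 to 1, down 2 to 7 — 10 moves in all.
Check: order respected (9 at step 2, 4 at step 9); 10 moves as required.

3 -> 6 -> 9 -> 12 -> 11 -> 8 -> 5 -> 2 -> 1 -> 4 -> 7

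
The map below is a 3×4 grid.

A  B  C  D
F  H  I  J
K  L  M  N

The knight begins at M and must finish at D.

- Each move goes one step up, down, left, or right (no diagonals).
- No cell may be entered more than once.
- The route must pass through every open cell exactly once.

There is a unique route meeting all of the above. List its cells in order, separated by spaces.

Need to visit all 12 open cells exactly once, starting at M and ending at D.
Cell N has only two open neighbours (J and M), so the path must pass straight through it: one of those is the cell it's entered from and the other is where it exits.
Route from M: right to N, up to J, 2× left (reaching H), down to L, left to K, 2× up (reaching A), 3× right (reaching D) — 11 moves in all.
Check: all 12 open cells covered.

M N J I H L K F A B C D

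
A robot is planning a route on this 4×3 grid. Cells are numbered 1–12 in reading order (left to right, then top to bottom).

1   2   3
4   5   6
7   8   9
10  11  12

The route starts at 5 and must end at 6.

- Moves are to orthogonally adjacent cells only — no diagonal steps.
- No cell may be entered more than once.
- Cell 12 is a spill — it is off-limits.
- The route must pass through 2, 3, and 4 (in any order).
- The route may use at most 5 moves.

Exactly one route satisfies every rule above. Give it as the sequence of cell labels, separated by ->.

5 -> 4 -> 1 -> 2 -> 3 -> 6

The budget equals the shortest possible length, so every move has to be on a shortest route through the required cells.
Route from 5: left 1 to 4, up 1 to 1, right 2 to 3, down 1 to 6 — 5 moves in all.
Check: all required cells visited; 5 ≤ 5 moves.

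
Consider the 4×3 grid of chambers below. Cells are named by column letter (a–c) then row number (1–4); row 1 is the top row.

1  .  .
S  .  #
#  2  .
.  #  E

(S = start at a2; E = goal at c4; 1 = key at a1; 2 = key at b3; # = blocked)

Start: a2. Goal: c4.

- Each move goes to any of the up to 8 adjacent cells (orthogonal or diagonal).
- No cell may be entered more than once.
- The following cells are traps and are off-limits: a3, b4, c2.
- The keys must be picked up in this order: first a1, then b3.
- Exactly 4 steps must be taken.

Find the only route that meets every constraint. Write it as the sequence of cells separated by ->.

a2 -> a1 -> b2 -> b3 -> c4

The waypoints must appear in the order a1, b3, with no cell reused.
Route from a2: up to a1, down-right to b2, down to b3, down-right to c4 — 4 moves in all.
Check: order respected (1 at step 1, 2 at step 3); 4 moves as required.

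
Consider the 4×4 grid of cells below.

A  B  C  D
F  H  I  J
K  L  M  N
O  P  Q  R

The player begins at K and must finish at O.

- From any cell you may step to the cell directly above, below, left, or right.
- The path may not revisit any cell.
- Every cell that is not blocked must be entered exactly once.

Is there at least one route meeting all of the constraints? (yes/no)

yes

One route that works: K → F → A → B → H → L → M → I → C → D → J → N → R → Q → P → O.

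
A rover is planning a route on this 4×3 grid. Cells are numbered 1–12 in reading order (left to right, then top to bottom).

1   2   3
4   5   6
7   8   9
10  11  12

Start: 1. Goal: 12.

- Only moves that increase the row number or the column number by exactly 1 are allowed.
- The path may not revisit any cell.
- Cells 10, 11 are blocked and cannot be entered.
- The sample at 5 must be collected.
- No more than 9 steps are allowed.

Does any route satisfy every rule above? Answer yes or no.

One route that works: 1 → 4 → 5 → 8 → 9 → 12.

yes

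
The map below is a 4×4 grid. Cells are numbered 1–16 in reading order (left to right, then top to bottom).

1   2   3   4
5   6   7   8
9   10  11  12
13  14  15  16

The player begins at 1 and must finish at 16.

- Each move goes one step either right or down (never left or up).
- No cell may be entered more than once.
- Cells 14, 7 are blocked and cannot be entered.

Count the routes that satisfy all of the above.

A right/down-only route from 1 to 16 makes exactly 3 down-moves and 3 right-moves in some order.
With no other constraints that would be C(6,3) = 20 routes.
Subtract routes through each blocked cell (inclusion–exclusion for overlaps): − through 7: 9 − through 14: 4 → 7.
That gives 7 routes.

7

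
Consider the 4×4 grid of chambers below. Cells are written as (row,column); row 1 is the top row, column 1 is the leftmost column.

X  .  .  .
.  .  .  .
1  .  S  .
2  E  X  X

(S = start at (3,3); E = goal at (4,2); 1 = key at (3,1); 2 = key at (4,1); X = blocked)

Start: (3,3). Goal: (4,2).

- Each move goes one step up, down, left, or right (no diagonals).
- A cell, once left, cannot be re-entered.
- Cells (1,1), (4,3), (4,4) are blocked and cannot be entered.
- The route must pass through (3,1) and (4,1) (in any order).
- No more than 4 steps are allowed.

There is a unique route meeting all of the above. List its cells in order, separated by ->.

(3,3) -> (3,2) -> (3,1) -> (4,1) -> (4,2)

The 4-move cap with required stops at (3,1), (4,1) leaves no slack for detours.
Route from (3,3): left 2 to (3,1), down 1 to (4,1), right 1 to (4,2) — 4 moves in all.
Check: all required cells visited; 4 ≤ 4 moves.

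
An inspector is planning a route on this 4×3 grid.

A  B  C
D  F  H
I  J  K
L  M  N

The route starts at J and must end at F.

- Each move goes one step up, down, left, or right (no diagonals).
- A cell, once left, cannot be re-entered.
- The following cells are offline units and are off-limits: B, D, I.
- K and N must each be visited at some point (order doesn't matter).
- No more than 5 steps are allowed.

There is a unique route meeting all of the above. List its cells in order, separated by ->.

Any route must reach K and N and still end at F within 5 moves, so the order of the required stops is forced.
Route from J: down 1 to M, right 1 to N, up 2 to H, left 1 to F — 5 moves in all.
Check: all required cells visited; 5 ≤ 5 moves.

J -> M -> N -> K -> H -> F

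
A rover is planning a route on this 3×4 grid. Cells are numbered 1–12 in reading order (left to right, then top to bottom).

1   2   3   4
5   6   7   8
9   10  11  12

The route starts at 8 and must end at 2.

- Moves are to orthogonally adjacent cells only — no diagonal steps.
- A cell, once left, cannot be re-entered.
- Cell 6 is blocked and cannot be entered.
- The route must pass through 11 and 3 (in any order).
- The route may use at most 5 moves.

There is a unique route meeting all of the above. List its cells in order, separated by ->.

The budget equals the shortest possible length, so every move has to be on a shortest route through the required cells.
Route from 8: down 1 to 12, left 1 to 11, up 2 to 3, left 1 to 2 — 5 moves in all.
Check: all required cells visited; 5 ≤ 5 moves.

8 -> 12 -> 11 -> 7 -> 3 -> 2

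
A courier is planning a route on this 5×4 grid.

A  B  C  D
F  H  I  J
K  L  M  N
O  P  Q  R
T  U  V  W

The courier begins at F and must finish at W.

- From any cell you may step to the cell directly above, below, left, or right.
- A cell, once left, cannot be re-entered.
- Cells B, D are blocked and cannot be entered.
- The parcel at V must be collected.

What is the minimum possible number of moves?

6

Any route passes through V somewhere between F and W. Summing Manhattan distances along the two legs (F → V → W) gives a lower bound of 5 + 1 = 6 moves.
A route of 6 moves achieves this: F → K → O → T → U → V → W.
Since 6 matches the lower bound, it is optimal.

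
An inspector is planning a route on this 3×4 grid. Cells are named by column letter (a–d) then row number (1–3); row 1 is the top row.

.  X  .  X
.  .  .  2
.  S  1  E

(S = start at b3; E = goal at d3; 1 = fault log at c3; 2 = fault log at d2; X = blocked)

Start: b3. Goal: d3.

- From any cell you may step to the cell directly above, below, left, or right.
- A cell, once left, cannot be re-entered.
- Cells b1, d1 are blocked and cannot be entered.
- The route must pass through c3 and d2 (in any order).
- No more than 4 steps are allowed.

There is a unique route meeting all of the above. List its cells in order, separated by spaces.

b3 c3 c2 d2 d3

The budget equals the shortest possible length, so every move has to be on a shortest route through the required cells.
Route from b3: right 1 to c3, up 1 to c2, right 1 to d2, down 1 to d3 — 4 moves in all.
Check: all required cells visited; 4 ≤ 4 moves.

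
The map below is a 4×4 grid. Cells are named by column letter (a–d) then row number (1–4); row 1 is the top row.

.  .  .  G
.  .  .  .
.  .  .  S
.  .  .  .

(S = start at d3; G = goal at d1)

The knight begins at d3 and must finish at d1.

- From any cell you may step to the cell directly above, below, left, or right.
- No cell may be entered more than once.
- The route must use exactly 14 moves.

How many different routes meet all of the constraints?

12

Need simple routes of exactly 14 moves from d3 to d1 (Manhattan distance 2, so 6 moves are spent on a detour and 6 undoing it).
Branch systematically from the start, pruning whenever the remaining move budget drops below the Manhattan distance to d1 or differs from it in parity. Grouping the completions by first move — via d2: 2; via d4: 9; via c3: 1 — and summing: 2 + 9 + 1 = 12.
That gives 12 routes.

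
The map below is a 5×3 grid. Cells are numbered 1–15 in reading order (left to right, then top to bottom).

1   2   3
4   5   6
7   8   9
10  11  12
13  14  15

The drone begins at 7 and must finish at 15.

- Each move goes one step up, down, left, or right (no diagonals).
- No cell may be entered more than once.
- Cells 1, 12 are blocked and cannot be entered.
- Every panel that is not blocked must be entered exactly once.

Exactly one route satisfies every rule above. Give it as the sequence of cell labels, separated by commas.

7, 4, 5, 2, 3, 6, 9, 8, 11, 10, 13, 14, 15

Need to visit all 13 open cells exactly once, starting at 7 and ending at 15.
Cell 4 has only two open neighbours (7 and 5), so the path must pass straight through it: one of those is the cell it's entered from and the other is where it exits.
Route from 7: up 1 to 4, right 1 to 5, up 1 to 2, right 1 to 3, down 2 to 9, left 1 to 8, down 1 to 11, left 1 to 10, down 1 to 13, right 2 to 15 — 12 moves in all.
Check: all 13 open cells covered.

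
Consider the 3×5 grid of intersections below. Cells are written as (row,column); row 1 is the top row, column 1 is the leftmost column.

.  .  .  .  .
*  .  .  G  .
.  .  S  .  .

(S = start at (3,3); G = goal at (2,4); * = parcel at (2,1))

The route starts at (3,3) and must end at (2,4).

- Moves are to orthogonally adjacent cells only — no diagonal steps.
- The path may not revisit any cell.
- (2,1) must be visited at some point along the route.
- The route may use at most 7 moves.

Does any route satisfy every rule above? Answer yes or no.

yes

One route that works: (3,3) → (3,2) → (3,1) → (2,1) → (2,2) → (2,3) → (2,4).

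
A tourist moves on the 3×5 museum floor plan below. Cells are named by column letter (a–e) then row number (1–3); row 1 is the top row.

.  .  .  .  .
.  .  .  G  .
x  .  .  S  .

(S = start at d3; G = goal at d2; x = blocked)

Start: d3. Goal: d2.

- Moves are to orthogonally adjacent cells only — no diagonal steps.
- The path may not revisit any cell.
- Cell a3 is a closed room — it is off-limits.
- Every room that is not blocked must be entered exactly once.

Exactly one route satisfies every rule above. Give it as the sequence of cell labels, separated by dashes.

Need to visit all 14 open cells exactly once, starting at d3 and ending at d2.
Cell e1 has only two open neighbours (e2 and d1), so the path must pass straight through it: one of those is the cell it's entered from and the other is where it exits.
Route from d3: right 1 to e3, up 2 to e1, left 4 to a1, down 1 to a2, right 1 to b2, down 1 to b3, right 1 to c3, up 1 to c2, right 1 to d2 — 13 moves in all.
Check: all 14 open cells covered.

d3 - e3 - e2 - e1 - d1 - c1 - b1 - a1 - a2 - b2 - b3 - c3 - c2 - d2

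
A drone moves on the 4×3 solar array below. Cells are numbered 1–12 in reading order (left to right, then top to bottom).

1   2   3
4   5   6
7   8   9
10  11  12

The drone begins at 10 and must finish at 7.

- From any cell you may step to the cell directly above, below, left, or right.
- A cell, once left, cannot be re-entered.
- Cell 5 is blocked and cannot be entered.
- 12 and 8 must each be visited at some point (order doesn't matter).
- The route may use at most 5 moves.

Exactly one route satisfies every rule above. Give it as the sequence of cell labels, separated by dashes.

10 - 11 - 12 - 9 - 8 - 7

The 5-move cap with required stops at 12, 8 leaves no slack for detours.
Route from 10: right 2 to 12, up 1 to 9, left 2 to 7 — 5 moves in all.
Check: all required cells visited; 5 ≤ 5 moves.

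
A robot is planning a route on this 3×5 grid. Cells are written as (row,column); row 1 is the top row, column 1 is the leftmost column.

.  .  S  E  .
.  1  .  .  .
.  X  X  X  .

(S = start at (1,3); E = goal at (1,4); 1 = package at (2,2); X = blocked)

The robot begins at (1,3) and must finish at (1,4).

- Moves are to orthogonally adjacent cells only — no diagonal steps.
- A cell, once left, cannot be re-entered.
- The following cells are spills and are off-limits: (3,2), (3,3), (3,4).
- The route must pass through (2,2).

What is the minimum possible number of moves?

Any route passes through (2,2) somewhere between (1,3) and (1,4). Summing Manhattan distances along the two legs ((1,3) → (2,2) → (1,4)) gives a lower bound of 2 + 3 = 5 moves.
A route of 5 moves achieves this: (1,3) → (1,2) → (2,2) → (2,3) → (2,4) → (1,4).
Since 5 matches the lower bound, it is optimal.

5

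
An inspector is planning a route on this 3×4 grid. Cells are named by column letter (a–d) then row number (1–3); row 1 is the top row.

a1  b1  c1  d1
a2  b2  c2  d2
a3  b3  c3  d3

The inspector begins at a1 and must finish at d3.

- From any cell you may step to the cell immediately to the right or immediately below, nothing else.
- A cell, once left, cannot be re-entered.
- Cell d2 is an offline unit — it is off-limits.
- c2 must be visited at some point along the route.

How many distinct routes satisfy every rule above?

A right/down-only route from a1 to d3 makes exactly 2 down-moves and 3 right-moves in some order.
With no other constraints that would be C(5,2) = 10 routes.
Split at c2 and multiply the segment counts (each segment already excludes blocked cells): a1→c2: 3; c2→d3: 1; product = 3.
That gives 3 routes.

3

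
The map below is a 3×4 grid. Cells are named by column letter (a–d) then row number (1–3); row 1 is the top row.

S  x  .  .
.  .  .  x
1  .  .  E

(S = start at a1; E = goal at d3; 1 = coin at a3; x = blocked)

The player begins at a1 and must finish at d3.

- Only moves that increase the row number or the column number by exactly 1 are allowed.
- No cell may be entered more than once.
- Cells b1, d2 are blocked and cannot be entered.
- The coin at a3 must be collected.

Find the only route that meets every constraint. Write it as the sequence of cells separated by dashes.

Moves only go right or down, so the column and row indices never decrease.
Route from a1: down 2 to a3, right 3 to d3 — 5 moves in all.
Check: all required cells visited.

a1 - a2 - a3 - b3 - c3 - d3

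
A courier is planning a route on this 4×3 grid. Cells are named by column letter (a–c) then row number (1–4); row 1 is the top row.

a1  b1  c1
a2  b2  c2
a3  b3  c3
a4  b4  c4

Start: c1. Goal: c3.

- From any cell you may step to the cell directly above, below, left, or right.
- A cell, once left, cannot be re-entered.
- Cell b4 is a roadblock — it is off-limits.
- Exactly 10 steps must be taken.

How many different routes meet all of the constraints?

0

Need simple routes of exactly 10 moves from c1 to c3 (Manhattan distance 2, so 4 moves are spent on a detour and 4 undoing it).
No route satisfies every constraint, so the count is 0.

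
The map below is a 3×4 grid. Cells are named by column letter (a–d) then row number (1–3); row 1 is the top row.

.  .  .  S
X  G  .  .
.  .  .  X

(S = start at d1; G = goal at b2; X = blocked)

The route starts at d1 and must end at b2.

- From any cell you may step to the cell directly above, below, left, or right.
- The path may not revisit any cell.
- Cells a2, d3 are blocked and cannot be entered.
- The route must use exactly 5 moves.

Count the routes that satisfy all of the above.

3

Need simple routes of exactly 5 moves from d1 to b2 (Manhattan distance 3, so 1 moves are spent on a detour and 1 undoing it).
Enumerating: d1 d2 c2 c1 b1 b2 | d1 d2 c2 c3 b3 b2 | d1 c1 c2 c3 b3 b2.
That gives 3 routes.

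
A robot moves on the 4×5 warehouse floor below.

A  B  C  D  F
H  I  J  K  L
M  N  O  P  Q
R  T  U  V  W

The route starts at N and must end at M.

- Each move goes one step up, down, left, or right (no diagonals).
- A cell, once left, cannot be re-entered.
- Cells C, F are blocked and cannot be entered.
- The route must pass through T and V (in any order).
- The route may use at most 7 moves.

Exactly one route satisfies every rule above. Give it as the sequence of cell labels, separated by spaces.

Any route must reach T and V and still end at M within 7 moves, so the order of the required stops is forced.
Route from N: 2× right (reaching P), down to V, 3× left (reaching R), up to M — 7 moves in all.
Check: all required cells visited; 7 ≤ 7 moves.

N O P V U T R M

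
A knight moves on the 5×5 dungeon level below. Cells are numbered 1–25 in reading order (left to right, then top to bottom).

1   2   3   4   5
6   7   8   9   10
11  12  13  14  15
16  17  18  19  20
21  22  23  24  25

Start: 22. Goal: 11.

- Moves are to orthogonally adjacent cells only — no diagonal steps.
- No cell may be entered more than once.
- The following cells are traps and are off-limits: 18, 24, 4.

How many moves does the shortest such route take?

3

The Manhattan distance from 22 to 11 is |5−3| + |2−1| = 3, so at least 3 moves are needed.
A route of 3 moves achieves this: 22 → 17 → 12 → 11.
Since 3 matches the lower bound, it is optimal.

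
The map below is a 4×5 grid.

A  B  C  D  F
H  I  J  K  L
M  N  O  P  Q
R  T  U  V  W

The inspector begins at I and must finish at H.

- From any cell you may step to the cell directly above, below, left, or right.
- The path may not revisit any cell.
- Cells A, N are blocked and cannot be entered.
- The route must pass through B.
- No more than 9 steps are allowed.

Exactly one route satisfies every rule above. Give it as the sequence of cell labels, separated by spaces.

Any route must reach B and still end at H within 9 moves, so the order of the required stops is forced.
Route from I: up to B, right to C, 3× down (reaching U), 2× left (reaching R), 2× up (reaching H) — 9 moves in all.
Check: all required cells visited; 9 ≤ 9 moves.

I B C J O U T R M H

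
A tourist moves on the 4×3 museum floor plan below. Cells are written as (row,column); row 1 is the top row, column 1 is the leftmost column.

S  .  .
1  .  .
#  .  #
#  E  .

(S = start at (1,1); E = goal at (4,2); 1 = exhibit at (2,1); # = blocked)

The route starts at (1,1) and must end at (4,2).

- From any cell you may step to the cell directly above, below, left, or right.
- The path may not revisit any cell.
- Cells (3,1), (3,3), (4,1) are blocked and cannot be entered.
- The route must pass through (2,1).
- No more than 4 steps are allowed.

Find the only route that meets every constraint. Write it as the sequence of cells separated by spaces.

(1,1) (2,1) (2,2) (3,2) (4,2)

The 4-move cap with required stops at (2,1) leaves no slack for detours.
Route from (1,1): down 1 to (2,1), right 1 to (2,2), down 2 to (4,2) — 4 moves in all.
Check: all required cells visited; 4 ≤ 4 moves.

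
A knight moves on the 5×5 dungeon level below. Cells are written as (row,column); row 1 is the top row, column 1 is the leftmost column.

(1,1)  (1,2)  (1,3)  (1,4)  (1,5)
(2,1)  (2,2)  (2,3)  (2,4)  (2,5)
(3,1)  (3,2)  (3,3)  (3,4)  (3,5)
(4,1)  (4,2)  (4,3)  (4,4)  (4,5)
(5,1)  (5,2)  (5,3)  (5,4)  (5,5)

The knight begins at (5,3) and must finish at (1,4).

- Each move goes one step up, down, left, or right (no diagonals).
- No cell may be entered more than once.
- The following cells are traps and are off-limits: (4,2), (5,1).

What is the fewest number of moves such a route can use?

5

The Manhattan distance from (5,3) to (1,4) is |5−1| + |3−4| = 5, so at least 5 moves are needed.
A route of 5 moves achieves this: (5,3) → (4,3) → (3,3) → (2,3) → (1,3) → (1,4).
Since 5 matches the lower bound, it is optimal.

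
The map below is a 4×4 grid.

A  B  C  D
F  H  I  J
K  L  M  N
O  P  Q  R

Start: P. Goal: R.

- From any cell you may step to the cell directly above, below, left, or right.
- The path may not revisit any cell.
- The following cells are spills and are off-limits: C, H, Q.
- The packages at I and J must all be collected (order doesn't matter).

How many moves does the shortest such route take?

6

Any route passes through I and J in some order between P and R. Summing Manhattan distances along each leg and taking the cheapest ordering (P → I → J → R) gives a lower bound of 3 + 1 + 2 = 6 moves.
A route of 6 moves achieves this: P → L → M → I → J → N → R.
Since 6 matches the lower bound, it is optimal.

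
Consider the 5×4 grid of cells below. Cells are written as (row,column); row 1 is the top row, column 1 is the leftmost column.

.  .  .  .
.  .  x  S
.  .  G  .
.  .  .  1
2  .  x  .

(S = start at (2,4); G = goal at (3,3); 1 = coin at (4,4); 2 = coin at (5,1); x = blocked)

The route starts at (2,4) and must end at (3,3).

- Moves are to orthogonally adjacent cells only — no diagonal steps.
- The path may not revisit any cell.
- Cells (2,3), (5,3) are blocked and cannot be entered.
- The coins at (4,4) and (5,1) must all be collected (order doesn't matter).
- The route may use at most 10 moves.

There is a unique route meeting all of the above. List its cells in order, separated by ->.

(2,4) -> (3,4) -> (4,4) -> (4,3) -> (4,2) -> (5,2) -> (5,1) -> (4,1) -> (3,1) -> (3,2) -> (3,3)

The budget equals the shortest possible length, so every move has to be on a shortest route through the required cells.
Route from (2,4): down 2 to (4,4), left 2 to (4,2), down 1 to (5,2), left 1 to (5,1), up 2 to (3,1), right 2 to (3,3) — 10 moves in all.
Check: all required cells visited; 10 ≤ 10 moves.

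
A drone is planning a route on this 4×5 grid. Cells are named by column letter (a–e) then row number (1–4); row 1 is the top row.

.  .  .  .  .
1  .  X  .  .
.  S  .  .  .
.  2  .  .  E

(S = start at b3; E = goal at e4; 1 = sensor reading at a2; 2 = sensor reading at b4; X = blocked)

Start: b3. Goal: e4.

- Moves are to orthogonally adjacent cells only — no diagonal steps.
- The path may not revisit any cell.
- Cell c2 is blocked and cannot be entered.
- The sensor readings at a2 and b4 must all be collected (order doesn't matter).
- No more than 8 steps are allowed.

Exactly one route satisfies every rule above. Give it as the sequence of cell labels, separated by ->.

The budget equals the shortest possible length, so every move has to be on a shortest route through the required cells.
Route from b3: up to b2, left to a2, 2× down (reaching a4), 4× right (reaching e4) — 8 moves in all.
Check: all required cells visited; 8 ≤ 8 moves.

b3 -> b2 -> a2 -> a3 -> a4 -> b4 -> c4 -> d4 -> e4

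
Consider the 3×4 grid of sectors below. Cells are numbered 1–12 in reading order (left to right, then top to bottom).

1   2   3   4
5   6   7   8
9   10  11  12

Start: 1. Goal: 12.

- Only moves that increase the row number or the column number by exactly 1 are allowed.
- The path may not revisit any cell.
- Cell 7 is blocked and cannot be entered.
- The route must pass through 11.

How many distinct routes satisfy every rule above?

3

A right/down-only route from 1 to 12 makes exactly 2 down-moves and 3 right-moves in some order.
With no other constraints that would be C(5,2) = 10 routes.
Split at 11 and multiply the segment counts (each segment already excludes blocked cells): 1→11: 3; 11→12: 1; product = 3.
That gives 3 routes.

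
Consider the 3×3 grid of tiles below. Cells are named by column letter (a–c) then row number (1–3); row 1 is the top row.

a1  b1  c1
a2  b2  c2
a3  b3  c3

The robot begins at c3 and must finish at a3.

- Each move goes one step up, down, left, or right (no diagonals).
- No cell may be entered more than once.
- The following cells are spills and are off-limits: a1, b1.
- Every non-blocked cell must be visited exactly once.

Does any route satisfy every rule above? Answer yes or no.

Cell c1 has only one open neighbour but is neither the start nor the goal, so a Hamiltonian route would have to both enter and leave it through the same neighbour — impossible without revisiting.

no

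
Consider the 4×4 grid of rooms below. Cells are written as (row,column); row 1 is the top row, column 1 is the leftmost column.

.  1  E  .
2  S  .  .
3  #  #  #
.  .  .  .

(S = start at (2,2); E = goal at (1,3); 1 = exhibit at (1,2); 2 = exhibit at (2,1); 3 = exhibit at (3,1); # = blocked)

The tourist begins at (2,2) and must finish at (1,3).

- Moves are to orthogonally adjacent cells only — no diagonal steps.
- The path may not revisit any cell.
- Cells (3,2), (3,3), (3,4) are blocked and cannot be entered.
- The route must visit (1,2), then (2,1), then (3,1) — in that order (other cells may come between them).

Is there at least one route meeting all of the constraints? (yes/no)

no

Even ignoring the required order, no revisit-free route from (2,2) to (1,3) manages to pass through all of (1,2), (2,1), and (3,1): branching out from (2,2), every path either misses one of them or, having collected them, can no longer reach (1,3) without re-entering a cell.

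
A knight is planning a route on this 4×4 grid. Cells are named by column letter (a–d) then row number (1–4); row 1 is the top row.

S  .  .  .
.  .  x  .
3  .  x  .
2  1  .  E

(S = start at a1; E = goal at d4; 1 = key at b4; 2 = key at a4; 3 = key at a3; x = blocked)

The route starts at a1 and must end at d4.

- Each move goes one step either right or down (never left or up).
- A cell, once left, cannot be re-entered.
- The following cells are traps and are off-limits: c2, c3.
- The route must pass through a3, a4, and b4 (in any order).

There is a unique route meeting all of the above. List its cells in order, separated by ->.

a1 -> a2 -> a3 -> a4 -> b4 -> c4 -> d4

Moves only go right or down, so the column and row indices never decrease.
Route from a1: 3× down (reaching a4), 3× right (reaching d4) — 6 moves in all.
Check: all required cells visited.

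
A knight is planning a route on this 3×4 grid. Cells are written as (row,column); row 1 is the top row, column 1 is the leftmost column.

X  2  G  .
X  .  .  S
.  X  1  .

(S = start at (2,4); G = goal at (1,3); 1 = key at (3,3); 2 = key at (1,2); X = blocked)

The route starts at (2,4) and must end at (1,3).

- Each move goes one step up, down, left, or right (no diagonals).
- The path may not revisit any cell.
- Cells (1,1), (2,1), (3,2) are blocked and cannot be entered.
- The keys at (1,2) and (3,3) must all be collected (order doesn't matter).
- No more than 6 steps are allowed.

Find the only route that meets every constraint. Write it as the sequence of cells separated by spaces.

(2,4) (3,4) (3,3) (2,3) (2,2) (1,2) (1,3)

Any route must reach (1,2) and (3,3) and still end at (1,3) within 6 moves, so the order of the required stops is forced.
Route from (2,4): down 1 to (3,4), left 1 to (3,3), up 1 to (2,3), left 1 to (2,2), up 1 to (1,2), right 1 to (1,3) — 6 moves in all.
Check: all required cells visited; 6 ≤ 6 moves.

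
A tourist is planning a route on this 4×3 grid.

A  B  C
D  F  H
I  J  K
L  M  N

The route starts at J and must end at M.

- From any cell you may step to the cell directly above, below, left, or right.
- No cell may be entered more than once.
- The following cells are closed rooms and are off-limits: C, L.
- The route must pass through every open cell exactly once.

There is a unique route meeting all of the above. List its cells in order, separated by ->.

Need to visit all 10 open cells exactly once, starting at J and ending at M.
Cell H has only two open neighbours (K and F), so the path must pass straight through it: one of those is the cell it's entered from and the other is where it exits.
Route from J: left 1 to I, up 2 to A, right 1 to B, down 1 to F, right 1 to H, down 2 to N, left 1 to M — 9 moves in all.
Check: all 10 open cells covered.

J -> I -> D -> A -> B -> F -> H -> K -> N -> M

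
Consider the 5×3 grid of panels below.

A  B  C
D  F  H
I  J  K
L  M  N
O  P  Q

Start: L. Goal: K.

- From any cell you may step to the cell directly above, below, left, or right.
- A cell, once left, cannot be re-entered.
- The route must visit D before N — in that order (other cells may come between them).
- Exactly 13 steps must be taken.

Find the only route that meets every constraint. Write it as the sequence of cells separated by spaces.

L I D A B C H F J M P Q N K

The waypoints must appear in the order D, N, with no cell reused.
Route from L: 3× up (reaching A), 2× right (reaching C), down to H, left to F, 3× down (reaching P), right to Q, 2× up (reaching K) — 13 moves in all.
Check: order respected (D at step 2, N at step 12); 13 moves as required.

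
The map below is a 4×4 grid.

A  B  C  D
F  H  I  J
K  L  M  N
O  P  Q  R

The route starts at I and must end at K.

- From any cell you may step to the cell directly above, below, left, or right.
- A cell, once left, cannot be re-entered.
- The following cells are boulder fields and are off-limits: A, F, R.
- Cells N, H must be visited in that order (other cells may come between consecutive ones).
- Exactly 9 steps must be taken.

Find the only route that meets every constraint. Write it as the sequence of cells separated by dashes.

The waypoints must appear in the order N, H, with no cell reused.
Route from I: down 1 to M, right 1 to N, up 2 to D, left 2 to B, down 2 to L, left 1 to K — 9 moves in all.
Check: order respected (N at step 2, H at step 7); 9 moves as required.

I - M - N - J - D - C - B - H - L - K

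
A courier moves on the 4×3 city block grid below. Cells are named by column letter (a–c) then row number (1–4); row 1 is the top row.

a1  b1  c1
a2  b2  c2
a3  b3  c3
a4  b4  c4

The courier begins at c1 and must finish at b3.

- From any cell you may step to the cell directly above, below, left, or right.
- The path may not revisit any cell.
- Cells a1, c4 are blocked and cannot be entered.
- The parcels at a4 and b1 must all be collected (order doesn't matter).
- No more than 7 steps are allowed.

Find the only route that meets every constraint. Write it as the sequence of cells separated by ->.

c1 -> b1 -> b2 -> a2 -> a3 -> a4 -> b4 -> b3

Any route must reach a4 and b1 and still end at b3 within 7 moves, so the order of the required stops is forced.
Route from c1: left to b1, down to b2, left to a2, 2× down (reaching a4), right to b4, up to b3 — 7 moves in all.
Check: all required cells visited; 7 ≤ 7 moves.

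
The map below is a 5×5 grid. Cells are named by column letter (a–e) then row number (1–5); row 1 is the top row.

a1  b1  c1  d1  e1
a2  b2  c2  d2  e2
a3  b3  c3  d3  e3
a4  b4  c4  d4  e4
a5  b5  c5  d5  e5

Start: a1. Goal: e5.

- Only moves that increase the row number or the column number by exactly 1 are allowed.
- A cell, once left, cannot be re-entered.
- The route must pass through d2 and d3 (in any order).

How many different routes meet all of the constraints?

12

A right/down-only route from a1 to e5 makes exactly 4 down-moves and 4 right-moves in some order.
With no other constraints that would be C(8,4) = 70 routes.
A monotone route can only reach the required cells in the order d2, d3, so split there and multiply the segment counts: a1→d2: 4; d2→d3: 1; d3→e5: 3; product = 12.
That gives 12 routes.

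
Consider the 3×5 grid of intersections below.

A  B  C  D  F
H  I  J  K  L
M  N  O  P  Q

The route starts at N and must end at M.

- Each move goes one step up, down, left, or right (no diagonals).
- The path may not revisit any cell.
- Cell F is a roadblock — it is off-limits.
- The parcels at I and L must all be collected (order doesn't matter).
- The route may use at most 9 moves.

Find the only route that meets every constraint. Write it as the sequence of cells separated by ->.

N -> O -> P -> Q -> L -> K -> J -> I -> H -> M

The 9-move cap with required stops at I, L leaves no slack for detours.
Route from N: 3× right (reaching Q), up to L, 4× left (reaching H), down to M — 9 moves in all.
Check: all required cells visited; 9 ≤ 9 moves.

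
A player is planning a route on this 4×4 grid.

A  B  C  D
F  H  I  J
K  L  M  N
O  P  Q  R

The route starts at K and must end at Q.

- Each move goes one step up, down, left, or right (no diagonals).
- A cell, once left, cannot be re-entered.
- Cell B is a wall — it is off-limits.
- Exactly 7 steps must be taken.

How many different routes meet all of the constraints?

11

Need simple routes of exactly 7 moves from K to Q (Manhattan distance 3, so 2 moves are spent on a detour and 2 undoing it).
Branch systematically from the start, pruning whenever the remaining move budget drops below the Manhattan distance to Q or differs from it in parity. Grouping the completions by first move — via F: 5; via O: 2; via L: 4 — and summing: 5 + 2 + 4 = 11.
That gives 11 routes.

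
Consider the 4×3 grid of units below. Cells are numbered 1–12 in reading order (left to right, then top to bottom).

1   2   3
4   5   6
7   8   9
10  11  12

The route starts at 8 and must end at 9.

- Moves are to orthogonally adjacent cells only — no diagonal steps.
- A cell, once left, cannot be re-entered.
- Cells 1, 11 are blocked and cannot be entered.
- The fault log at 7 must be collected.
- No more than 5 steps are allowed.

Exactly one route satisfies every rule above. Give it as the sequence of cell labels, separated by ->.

The 5-move cap with required stops at 7 leaves no slack for detours.
Route from 8: left 1 to 7, up 1 to 4, right 2 to 6, down 1 to 9 — 5 moves in all.
Check: all required cells visited; 5 ≤ 5 moves.

8 -> 7 -> 4 -> 5 -> 6 -> 9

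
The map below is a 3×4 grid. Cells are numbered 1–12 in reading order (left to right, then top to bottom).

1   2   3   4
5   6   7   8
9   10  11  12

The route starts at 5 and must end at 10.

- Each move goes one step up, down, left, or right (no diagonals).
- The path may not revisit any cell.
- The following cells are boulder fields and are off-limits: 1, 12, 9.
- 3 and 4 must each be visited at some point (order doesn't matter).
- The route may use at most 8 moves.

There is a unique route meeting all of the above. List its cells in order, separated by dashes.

5 - 6 - 2 - 3 - 4 - 8 - 7 - 11 - 10

Any route must reach 3 and 4 and still end at 10 within 8 moves, so the order of the required stops is forced.
Route from 5: right to 6, up to 2, 2× right (reaching 4), down to 8, left to 7, down to 11, left to 10 — 8 moves in all.
Check: all required cells visited; 8 ≤ 8 moves.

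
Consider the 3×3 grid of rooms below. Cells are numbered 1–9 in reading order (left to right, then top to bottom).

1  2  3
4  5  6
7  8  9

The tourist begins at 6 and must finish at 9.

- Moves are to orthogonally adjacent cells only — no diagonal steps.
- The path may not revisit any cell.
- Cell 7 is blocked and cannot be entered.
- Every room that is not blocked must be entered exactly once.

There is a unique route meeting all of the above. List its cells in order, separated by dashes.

6 - 3 - 2 - 1 - 4 - 5 - 8 - 9

Need to visit all 8 open cells exactly once, starting at 6 and ending at 9.
Cell 1 has only two open neighbours (4 and 2), so the path must pass straight through it: one of those is the cell it's entered from and the other is where it exits.
Route from 6: up 1 to 3, left 2 to 1, down 1 to 4, right 1 to 5, down 1 to 8, right 1 to 9 — 7 moves in all.
Check: all 8 open cells covered.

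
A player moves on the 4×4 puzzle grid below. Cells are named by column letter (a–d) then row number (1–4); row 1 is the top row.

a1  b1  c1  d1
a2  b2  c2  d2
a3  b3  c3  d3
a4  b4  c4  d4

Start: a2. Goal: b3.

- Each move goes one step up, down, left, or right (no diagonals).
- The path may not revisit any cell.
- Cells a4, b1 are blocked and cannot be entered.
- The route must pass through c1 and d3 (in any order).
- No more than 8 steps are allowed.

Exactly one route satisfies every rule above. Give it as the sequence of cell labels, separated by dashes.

The budget equals the shortest possible length, so every move has to be on a shortest route through the required cells.
Route from a2: 2× right (reaching c2), up to c1, right to d1, 2× down (reaching d3), 2× left (reaching b3) — 8 moves in all.
Check: all required cells visited; 8 ≤ 8 moves.

a2 - b2 - c2 - c1 - d1 - d2 - d3 - c3 - b3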